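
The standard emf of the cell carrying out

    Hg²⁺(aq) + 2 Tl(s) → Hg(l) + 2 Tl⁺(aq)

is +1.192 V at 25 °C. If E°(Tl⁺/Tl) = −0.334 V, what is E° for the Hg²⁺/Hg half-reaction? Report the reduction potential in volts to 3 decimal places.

+0.858 V

In the reaction as written the Hg²⁺/Hg couple is reduced (cathode) and Tl⁺/Tl is oxidized (anode), so E°cell = E°(Hg²⁺/Hg) − E°(Tl⁺/Tl).
E°(Hg²⁺/Hg) = E°cell + E°(anode) = +1.192 + (−0.334) = +0.858 V.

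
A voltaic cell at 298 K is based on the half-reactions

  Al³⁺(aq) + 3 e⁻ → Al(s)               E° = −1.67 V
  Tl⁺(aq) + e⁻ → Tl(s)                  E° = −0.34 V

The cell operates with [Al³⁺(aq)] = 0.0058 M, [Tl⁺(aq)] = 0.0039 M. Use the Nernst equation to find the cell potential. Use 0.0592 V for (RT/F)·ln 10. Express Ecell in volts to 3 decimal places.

+1.232 V

Since E°(Tl⁺/Tl) > E°(Al³⁺/Al), Tl⁺/Tl serves as the cathode.
E°cell = E°cat − E°an = −0.34 − (−1.67) = +1.33 V; n = 3.
The balanced reaction is 3 Tl⁺(aq) + Al(s) → 3 Tl(s) + Al³⁺(aq), so Q = [Al³⁺(aq)] / [Tl⁺(aq)]^3 = 9.78×10^4 and log Q = 4.990.
Applying E = E° − (RT ln10/nF)·log Q gives +1.33 − (0.0592/3)(4.990) = +1.232 V.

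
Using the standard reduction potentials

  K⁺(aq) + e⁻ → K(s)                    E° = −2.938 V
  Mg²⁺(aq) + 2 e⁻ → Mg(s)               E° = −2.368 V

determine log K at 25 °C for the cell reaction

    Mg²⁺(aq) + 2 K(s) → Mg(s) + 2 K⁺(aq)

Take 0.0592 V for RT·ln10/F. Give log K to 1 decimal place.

The Mg²⁺/Mg couple is reduced (cathode); E°cell = −2.368 − (−2.938) = +0.570 V with n = 2.
At equilibrium E = 0, so log K = nE°cell / 0.0592 = (2)(+0.570) / 0.0592 = 19.3.

log K = 19.3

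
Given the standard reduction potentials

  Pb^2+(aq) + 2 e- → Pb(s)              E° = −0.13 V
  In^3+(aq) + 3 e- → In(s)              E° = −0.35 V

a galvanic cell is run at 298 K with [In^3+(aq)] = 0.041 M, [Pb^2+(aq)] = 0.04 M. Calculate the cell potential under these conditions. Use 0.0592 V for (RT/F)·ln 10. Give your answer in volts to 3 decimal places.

+0.206 V

The Pb²⁺/Pb couple has the more positive E°, so it is the cathode; In³⁺/In is the anode.
E°cell = E°cat − E°an = −0.13 − (−0.35) = +0.22 V; n = 6.
For the overall reaction 3 Pb^2+(aq) + 2 In(s) → 3 Pb(s) + 2 In^3+(aq), Q = [In^3+(aq)]^2 / [Pb^2+(aq)]^3 = 26.3, giving log Q = 1.419.
Applying E = E° − (RT ln10/nF)·log Q gives +0.22 − (0.0592/6)(1.419) = +0.206 V.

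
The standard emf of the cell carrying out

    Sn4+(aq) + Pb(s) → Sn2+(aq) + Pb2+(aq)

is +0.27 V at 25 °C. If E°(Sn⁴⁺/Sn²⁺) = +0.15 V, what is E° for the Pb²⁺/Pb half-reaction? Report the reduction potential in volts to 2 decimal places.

In the reaction as written the Sn⁴⁺/Sn²⁺ couple is reduced (cathode) and Pb²⁺/Pb is oxidized (anode), so E°cell = E°(Sn⁴⁺/Sn²⁺) − E°(Pb²⁺/Pb).
E°(Pb²⁺/Pb) = E°(cathode) − E°cell = +0.15 − (+0.27) = −0.12 V.

−0.12 V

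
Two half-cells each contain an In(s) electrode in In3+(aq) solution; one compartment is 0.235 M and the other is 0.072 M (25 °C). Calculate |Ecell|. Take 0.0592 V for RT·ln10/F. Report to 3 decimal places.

0.010 V

For a concentration cell E°cell = 0, since both electrodes use the same couple.
The compartment with the higher In3+(aq) concentration (0.235 M) acts as the cathode; ions are reduced there and produced at the dilute (0.072 M) anode.
With n = 3, Ecell = −(0.0592/3)·log([dilute]/[conc]) = −(0.0592/3)·log(0.072/0.235) = +0.010 V.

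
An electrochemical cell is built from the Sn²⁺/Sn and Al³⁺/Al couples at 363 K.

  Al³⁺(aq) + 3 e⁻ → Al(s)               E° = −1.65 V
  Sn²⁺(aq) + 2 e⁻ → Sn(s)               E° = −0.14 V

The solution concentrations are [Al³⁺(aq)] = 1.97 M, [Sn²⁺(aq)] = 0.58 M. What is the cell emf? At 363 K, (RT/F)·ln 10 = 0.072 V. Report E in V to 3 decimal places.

Sn²⁺/Sn is reduced (cathode, E° = −0.14 V) and Al³⁺/Al is oxidized (anode).
E°cell = −0.14 − (−1.65) = +1.51 V, with n = 6 electrons transferred.
For the overall reaction 3 Sn²⁺(aq) + 2 Al(s) → 3 Sn(s) + 2 Al³⁺(aq), Q = [Al³⁺(aq)]^2 / [Sn²⁺(aq)]^3 = 19.9, giving log Q = 1.299.
E = E° − (0.072/n)·log Q = +1.51 − (0.072/6)(1.299) = +1.494 V.

+1.494 V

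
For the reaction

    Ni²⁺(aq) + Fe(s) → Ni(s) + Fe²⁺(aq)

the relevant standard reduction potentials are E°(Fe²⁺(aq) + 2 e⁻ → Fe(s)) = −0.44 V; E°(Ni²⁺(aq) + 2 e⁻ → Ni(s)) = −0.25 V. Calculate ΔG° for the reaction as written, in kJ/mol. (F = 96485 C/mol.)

−36.7 kJ/mol

In the reaction as written Ni²⁺(aq) is reduced, so the Ni²⁺/Ni couple is the cathode and Fe²⁺/Fe is the anode.
E°cell = −0.25 − (−0.44) = +0.19 V; balancing electrons gives n = 2.
ΔG° = −nFE°cell = −(2)(96485)(+0.19) J/mol = −36.7 kJ/mol.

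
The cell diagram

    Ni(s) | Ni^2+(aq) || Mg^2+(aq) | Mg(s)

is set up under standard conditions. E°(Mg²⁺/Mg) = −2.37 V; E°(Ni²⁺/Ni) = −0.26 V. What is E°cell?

−2.11 V

By convention the left-hand electrode in cell notation is the anode (oxidation) and the right-hand electrode is the cathode (reduction).
E°cell = E°(right) − E°(left) = −2.37 − (−0.26) = −2.11 V.
The negative sign shows that, as written, the cell would require an external voltage to drive the reaction.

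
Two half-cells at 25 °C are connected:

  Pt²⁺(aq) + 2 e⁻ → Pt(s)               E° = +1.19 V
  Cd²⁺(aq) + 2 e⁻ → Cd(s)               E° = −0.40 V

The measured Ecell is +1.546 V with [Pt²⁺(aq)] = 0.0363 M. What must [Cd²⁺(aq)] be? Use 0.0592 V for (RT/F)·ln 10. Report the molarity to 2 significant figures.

1.1 M

Pt²⁺/Pt is the cathode (higher E°); E°cell = +1.19 − (−0.40) = +1.59 V with n = 2.
Since E = E° − (0.0592/n)·log Q, log Q = n(E° − E)/0.0592 = 1.486.
The balanced reaction is Pt²⁺(aq) + Cd(s) → Pt(s) + Cd²⁺(aq), so Q = [Cd²⁺(aq)] / [Pt²⁺(aq)].
Solving for the unknown gives log [Cd²⁺(aq)] = 0.046, so [Cd²⁺(aq)] ≈ 1.1 M.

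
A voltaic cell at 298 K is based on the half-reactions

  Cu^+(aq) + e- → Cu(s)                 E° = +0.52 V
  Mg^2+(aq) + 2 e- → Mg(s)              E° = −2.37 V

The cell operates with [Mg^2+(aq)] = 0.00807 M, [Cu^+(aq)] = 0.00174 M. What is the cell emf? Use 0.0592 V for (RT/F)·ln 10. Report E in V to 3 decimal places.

+2.789 V

Since E°(Cu⁺/Cu) > E°(Mg²⁺/Mg), Cu⁺/Cu serves as the cathode.
E°cell = +0.52 − (−2.37) = +2.89 V, with n = 2 electrons transferred.
For the overall reaction 2 Cu^+(aq) + Mg(s) → 2 Cu(s) + Mg^2+(aq), Q = [Mg^2+(aq)] / [Cu^+(aq)]^2 = 2.67×10^3, giving log Q = 3.426.
Applying E = E° − (RT ln10/nF)·log Q gives +2.89 − (0.0592/2)(3.426) = +2.789 V.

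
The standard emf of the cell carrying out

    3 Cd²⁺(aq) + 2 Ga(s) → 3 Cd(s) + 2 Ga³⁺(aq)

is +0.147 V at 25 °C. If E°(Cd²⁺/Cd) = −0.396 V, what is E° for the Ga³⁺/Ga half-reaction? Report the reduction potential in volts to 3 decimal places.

−0.543 V

In the reaction as written the Cd²⁺/Cd couple is reduced (cathode) and Ga³⁺/Ga is oxidized (anode), so E°cell = E°(Cd²⁺/Cd) − E°(Ga³⁺/Ga).
E°(Ga³⁺/Ga) = E°(cathode) − E°cell = −0.396 − (+0.147) = −0.543 V.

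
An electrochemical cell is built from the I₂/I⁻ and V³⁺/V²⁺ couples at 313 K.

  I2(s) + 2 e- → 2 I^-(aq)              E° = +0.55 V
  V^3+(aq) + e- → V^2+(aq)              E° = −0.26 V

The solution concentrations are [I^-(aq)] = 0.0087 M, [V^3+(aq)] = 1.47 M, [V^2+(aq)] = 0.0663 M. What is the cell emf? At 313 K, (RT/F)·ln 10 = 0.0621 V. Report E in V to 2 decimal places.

+0.85 V

I₂/I⁻ is reduced (cathode, E° = +0.55 V) and V³⁺/V²⁺ is oxidized (anode).
E°cell = +0.55 − (−0.26) = +0.81 V, with n = 2 electrons transferred.
The balanced reaction is I2(s) + 2 V^2+(aq) → 2 I^-(aq) + 2 V^3+(aq), so Q = ([I^-(aq)]^2·[V^3+(aq)]^2) / [V^2+(aq)]^2 = 0.0372 and log Q = −1.429.
E = E° − (0.0621/n)·log Q = +0.81 − (0.0621/2)(−1.429) = +0.85 V.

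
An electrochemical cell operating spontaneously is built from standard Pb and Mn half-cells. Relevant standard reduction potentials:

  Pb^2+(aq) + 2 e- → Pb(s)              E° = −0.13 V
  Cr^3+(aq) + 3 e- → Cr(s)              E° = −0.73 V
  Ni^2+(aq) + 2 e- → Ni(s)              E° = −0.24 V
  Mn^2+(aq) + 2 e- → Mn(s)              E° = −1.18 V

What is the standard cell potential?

+1.05 V

Of the two couples in this cell, the one with the more positive reduction potential is reduced at the cathode: here that is Pb²⁺/Pb (−0.13 V); Mn²⁺/Mn (−1.18 V) is the anode.
E°cell = E°(cathode) − E°(anode) = −0.13 − (−1.18) = +1.05 V.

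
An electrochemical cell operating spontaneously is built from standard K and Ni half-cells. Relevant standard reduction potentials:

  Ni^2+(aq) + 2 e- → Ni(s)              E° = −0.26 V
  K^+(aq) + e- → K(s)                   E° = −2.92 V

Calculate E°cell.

The Ni²⁺/Ni couple has the higher E°, so Ni ion is reduced (cathode) and K is oxidized (anode).
E°cell = E°(cathode) − E°(anode) = −0.26 − (−2.92) = +2.66 V.

+2.66 V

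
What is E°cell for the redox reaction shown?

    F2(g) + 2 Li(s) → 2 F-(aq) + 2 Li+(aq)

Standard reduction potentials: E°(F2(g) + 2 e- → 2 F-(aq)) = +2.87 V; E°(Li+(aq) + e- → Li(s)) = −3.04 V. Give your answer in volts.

In the reaction as written, F2(g) is reduced (cathode) and Li+(aq) is produced by oxidation at the anode.
E°cell = E°(cathode) − E°(anode) = +2.87 − (−3.04) = +5.91 V.

+5.91 V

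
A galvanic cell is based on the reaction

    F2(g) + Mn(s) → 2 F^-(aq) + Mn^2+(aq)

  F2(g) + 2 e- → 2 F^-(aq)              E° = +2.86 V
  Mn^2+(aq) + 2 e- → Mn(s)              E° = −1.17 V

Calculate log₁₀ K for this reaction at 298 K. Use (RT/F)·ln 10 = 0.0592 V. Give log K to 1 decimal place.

log K = 136.1

The F₂/F⁻ couple is reduced (cathode); E°cell = +2.86 − (−1.17) = +4.03 V with n = 2.
At equilibrium E = 0, so log K = nE°cell / 0.0592 = (2)(+4.03) / 0.0592 = 136.1.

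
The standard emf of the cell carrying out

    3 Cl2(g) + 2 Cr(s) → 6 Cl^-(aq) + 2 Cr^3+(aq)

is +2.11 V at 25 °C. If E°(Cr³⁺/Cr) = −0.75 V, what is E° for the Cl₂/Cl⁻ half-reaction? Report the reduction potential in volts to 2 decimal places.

+1.36 V

In the reaction as written the Cl₂/Cl⁻ couple is reduced (cathode) and Cr³⁺/Cr is oxidized (anode), so E°cell = E°(Cl₂/Cl⁻) − E°(Cr³⁺/Cr).
E°(Cl₂/Cl⁻) = E°cell + E°(anode) = +2.11 + (−0.75) = +1.36 V.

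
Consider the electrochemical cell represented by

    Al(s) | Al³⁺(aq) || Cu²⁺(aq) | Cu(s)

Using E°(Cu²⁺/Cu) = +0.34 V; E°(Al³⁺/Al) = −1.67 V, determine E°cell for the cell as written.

+2.01 V

By convention the left-hand electrode in cell notation is the anode (oxidation) and the right-hand electrode is the cathode (reduction).
E°cell = E°(right) − E°(left) = +0.34 − (−1.67) = +2.01 V.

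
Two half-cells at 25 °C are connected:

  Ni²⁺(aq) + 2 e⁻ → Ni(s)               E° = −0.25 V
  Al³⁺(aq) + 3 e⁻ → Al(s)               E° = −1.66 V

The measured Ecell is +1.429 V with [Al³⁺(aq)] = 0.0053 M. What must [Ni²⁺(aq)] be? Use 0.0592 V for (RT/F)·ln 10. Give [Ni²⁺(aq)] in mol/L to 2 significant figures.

0.13 M

With Ni²⁺/Ni at the cathode and Al³⁺/Al at the anode, E°cell = −0.25 − (−1.66) = +1.41 V (n = 6).
From the Nernst equation, log Q = n(E° − E)/0.0592 = 6·(+1.41 − (+1.429))/0.0592 = −1.926.
The balanced reaction is 3 Ni²⁺(aq) + 2 Al(s) → 3 Ni(s) + 2 Al³⁺(aq), so Q = [Al³⁺(aq)]^2 / [Ni²⁺(aq)]^3.
Isolating [Ni²⁺(aq)] in Q = 10^{−1.926} yields log [Ni²⁺(aq)] = −0.875, i.e. 0.13 M.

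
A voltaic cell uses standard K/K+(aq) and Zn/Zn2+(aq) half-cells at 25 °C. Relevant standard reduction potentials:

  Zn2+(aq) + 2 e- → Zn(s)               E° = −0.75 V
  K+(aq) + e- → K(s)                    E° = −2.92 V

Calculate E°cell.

+2.17 V

Of the two couples in this cell, the one with the more positive reduction potential is reduced at the cathode: here that is Zn²⁺/Zn (−0.75 V); K⁺/K (−2.92 V) is the anode.
E°cell = E°(cathode) − E°(anode) = −0.75 − (−2.92) = +2.17 V.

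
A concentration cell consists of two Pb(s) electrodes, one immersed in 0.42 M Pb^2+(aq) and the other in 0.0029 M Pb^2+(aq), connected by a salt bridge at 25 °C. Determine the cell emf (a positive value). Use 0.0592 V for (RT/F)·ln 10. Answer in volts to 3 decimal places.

0.064 V

For a concentration cell E°cell = 0, since both electrodes use the same couple.
The compartment with the higher Pb^2+(aq) concentration (0.42 M) acts as the cathode; ions are reduced there and produced at the dilute (0.0029 M) anode.
With n = 2, Ecell = −(0.0592/2)·log([dilute]/[conc]) = −(0.0592/2)·log(0.0029/0.42) = +0.064 V.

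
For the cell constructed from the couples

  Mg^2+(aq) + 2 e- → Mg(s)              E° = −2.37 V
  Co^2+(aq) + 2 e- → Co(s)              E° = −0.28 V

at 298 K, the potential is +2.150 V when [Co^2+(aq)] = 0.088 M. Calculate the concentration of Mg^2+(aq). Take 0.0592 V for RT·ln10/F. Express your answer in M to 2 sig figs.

With Co²⁺/Co at the cathode and Mg²⁺/Mg at the anode, E°cell = −0.28 − (−2.37) = +2.09 V (n = 2).
Rearranging E = E° − (0.0592/n)·log Q gives log Q = 2(+2.09 − (+2.150))/0.0592 = −2.027.
For Co^2+(aq) + Mg(s) → Co(s) + Mg^2+(aq), the reaction quotient is Q = [Mg^2+(aq)] / [Co^2+(aq)].
Solving for the unknown gives log [Mg^2+(aq)] = −3.083, so [Mg^2+(aq)] ≈ 0.00083 M.

0.00083 M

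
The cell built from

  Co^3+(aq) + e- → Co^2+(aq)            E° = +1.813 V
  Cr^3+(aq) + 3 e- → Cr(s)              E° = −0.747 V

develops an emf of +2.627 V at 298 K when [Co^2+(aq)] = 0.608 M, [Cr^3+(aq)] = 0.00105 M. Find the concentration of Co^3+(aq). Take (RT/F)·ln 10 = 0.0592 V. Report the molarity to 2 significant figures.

Co³⁺/Co²⁺ is the cathode (higher E°); E°cell = +1.813 − (−0.747) = +2.560 V with n = 3.
From the Nernst equation, log Q = n(E° − E)/0.0592 = 3·(+2.560 − (+2.627))/0.0592 = −3.395.
Balancing electrons gives 3 Co^3+(aq) + Cr(s) → 3 Co^2+(aq) + Cr^3+(aq); thus Q = ([Co^2+(aq)]^3·[Cr^3+(aq)]) / [Co^3+(aq)]^3.
Solving for the unknown gives log [Co^3+(aq)] = −0.077, so [Co^3+(aq)] ≈ 0.84 M.

0.84 M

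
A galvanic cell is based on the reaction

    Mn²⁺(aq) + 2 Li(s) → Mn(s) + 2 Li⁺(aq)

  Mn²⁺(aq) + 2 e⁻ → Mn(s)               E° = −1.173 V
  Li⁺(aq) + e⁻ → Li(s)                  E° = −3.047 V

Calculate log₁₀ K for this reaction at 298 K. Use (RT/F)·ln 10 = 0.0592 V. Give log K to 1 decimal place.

The Mn²⁺/Mn couple is reduced (cathode); E°cell = −1.173 − (−3.047) = +1.874 V with n = 2.
At equilibrium E = 0, so log K = nE°cell / 0.0592 = (2)(+1.874) / 0.0592 = 63.3.

log K = 63.3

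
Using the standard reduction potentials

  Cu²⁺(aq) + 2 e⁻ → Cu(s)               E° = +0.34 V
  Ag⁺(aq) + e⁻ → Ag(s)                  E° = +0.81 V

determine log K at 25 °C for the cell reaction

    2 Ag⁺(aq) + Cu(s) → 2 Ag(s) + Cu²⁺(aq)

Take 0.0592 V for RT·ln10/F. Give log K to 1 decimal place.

log K = 15.9

The Ag⁺/Ag couple is reduced (cathode); E°cell = +0.81 − (+0.34) = +0.47 V with n = 2.
At equilibrium E = 0, so log K = nE°cell / 0.0592 = (2)(+0.47) / 0.0592 = 15.9.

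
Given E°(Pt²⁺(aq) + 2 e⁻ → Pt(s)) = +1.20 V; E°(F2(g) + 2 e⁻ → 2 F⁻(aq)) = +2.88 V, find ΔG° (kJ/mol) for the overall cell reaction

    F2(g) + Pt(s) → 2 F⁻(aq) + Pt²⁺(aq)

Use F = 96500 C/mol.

In the reaction as written F2(g) is reduced, so the F₂/F⁻ couple is the cathode and Pt²⁺/Pt is the anode.
E°cell = +2.88 − (+1.20) = +1.68 V; balancing electrons gives n = 2.
ΔG° = −nFE°cell = −(2)(96500)(+1.68) J/mol = −324 kJ/mol.

−324 kJ/mol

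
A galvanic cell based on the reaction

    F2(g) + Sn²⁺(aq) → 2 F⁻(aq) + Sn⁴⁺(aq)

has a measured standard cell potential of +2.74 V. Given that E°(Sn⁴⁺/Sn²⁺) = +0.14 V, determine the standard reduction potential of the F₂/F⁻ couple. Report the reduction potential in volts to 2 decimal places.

In the reaction as written the F₂/F⁻ couple is reduced (cathode) and Sn⁴⁺/Sn²⁺ is oxidized (anode), so E°cell = E°(F₂/F⁻) − E°(Sn⁴⁺/Sn²⁺).
E°(F₂/F⁻) = E°cell + E°(anode) = +2.74 + (+0.14) = +2.88 V.

+2.88 V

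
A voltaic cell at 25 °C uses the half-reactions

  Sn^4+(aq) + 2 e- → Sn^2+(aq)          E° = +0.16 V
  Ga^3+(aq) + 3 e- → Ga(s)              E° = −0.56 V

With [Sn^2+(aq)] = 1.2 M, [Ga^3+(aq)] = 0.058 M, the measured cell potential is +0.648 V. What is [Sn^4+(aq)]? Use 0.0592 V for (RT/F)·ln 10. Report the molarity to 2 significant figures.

0.00066 M

The Sn⁴⁺/Sn²⁺ couple has the larger reduction potential, so it is the cathode: E°cell = +0.16 − (−0.56) = +0.72 V and n = 6.
Rearranging E = E° − (0.0592/n)·log Q gives log Q = 6(+0.72 − (+0.648))/0.0592 = 7.297.
For 3 Sn^4+(aq) + 2 Ga(s) → 3 Sn^2+(aq) + 2 Ga^3+(aq), the reaction quotient is Q = ([Sn^2+(aq)]^3·[Ga^3+(aq)]^2) / [Sn^4+(aq)]^3.
Substituting the known concentrations and solving, log [Sn^4+(aq)] = −3.178 and [Sn^4+(aq)] = 0.00066 M.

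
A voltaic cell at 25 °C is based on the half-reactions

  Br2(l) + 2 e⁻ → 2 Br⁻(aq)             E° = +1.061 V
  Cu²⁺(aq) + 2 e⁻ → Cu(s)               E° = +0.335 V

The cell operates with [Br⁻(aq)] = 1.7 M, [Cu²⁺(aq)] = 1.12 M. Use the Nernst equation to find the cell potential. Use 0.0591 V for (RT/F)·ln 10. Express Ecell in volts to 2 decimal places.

Since E°(Br₂/Br⁻) > E°(Cu²⁺/Cu), Br₂/Br⁻ serves as the cathode.
E°cell = E°cat − E°an = +1.061 − (+0.335) = +0.726 V; n = 2.
For the overall reaction Br2(l) + Cu(s) → 2 Br⁻(aq) + Cu²⁺(aq), Q = [Br⁻(aq)]^2·[Cu²⁺(aq)] = 3.24, giving log Q = 0.510.
Applying E = E° − (RT ln10/nF)·log Q gives +0.726 − (0.0591/2)(0.510) = +0.71 V.

+0.71 V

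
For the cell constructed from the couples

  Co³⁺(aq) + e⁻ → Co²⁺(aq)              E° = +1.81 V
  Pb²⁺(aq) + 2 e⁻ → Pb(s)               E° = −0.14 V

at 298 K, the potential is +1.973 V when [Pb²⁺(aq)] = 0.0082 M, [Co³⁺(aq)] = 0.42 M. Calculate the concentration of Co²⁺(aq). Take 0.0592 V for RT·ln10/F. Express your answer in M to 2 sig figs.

Co³⁺/Co²⁺ is the cathode (higher E°); E°cell = +1.81 − (−0.14) = +1.95 V with n = 2.
From the Nernst equation, log Q = n(E° − E)/0.0592 = 2·(+1.95 − (+1.973))/0.0592 = −0.777.
For 2 Co³⁺(aq) + Pb(s) → 2 Co²⁺(aq) + Pb²⁺(aq), the reaction quotient is Q = ([Co²⁺(aq)]^2·[Pb²⁺(aq)]) / [Co³⁺(aq)]^2.
Solving for the unknown gives log [Co²⁺(aq)] = 0.278, so [Co²⁺(aq)] ≈ 1.9 M.

1.9 M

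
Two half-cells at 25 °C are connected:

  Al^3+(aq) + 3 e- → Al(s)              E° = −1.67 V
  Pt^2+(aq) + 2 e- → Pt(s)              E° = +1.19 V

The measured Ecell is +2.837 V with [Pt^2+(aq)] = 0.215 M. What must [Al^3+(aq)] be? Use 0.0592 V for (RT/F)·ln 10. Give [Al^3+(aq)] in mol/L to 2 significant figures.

With Pt²⁺/Pt at the cathode and Al³⁺/Al at the anode, E°cell = +1.19 − (−1.67) = +2.86 V (n = 6).
From the Nernst equation, log Q = n(E° − E)/0.0592 = 6·(+2.86 − (+2.837))/0.0592 = 2.331.
The balanced reaction is 3 Pt^2+(aq) + 2 Al(s) → 3 Pt(s) + 2 Al^3+(aq), so Q = [Al^3+(aq)]^2 / [Pt^2+(aq)]^3.
Substituting the known concentrations and solving, log [Al^3+(aq)] = 0.164 and [Al^3+(aq)] = 1.5 M.

1.5 M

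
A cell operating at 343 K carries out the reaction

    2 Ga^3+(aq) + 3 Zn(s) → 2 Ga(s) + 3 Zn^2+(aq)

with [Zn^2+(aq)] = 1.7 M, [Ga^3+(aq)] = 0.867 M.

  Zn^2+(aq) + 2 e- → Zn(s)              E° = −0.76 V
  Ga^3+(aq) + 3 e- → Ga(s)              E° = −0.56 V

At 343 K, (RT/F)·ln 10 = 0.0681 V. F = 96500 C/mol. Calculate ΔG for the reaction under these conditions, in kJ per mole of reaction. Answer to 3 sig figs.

−110 kJ/mol

E°cell = −0.56 − (−0.76) = +0.20 V; the balanced reaction transfers n = 6 electrons.
Q = [Zn^2+(aq)]^3 / [Ga^3+(aq)]^2 = 6.54, so log Q = 0.815 and E = +0.20 − (0.0681/6)(0.815) = +0.1907 V.
Finally ΔG = −nFE = −(6)(96500 C/mol)(+0.1907 V) = −110 kJ/mol.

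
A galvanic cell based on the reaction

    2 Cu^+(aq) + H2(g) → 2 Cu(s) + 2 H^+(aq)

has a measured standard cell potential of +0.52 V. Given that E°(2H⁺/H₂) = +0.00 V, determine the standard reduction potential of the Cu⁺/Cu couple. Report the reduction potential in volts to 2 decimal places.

In the reaction as written the Cu⁺/Cu couple is reduced (cathode) and 2H⁺/H₂ is oxidized (anode), so E°cell = E°(Cu⁺/Cu) − E°(2H⁺/H₂).
E°(Cu⁺/Cu) = E°cell + E°(anode) = +0.52 + (+0.00) = +0.52 V.

+0.52 V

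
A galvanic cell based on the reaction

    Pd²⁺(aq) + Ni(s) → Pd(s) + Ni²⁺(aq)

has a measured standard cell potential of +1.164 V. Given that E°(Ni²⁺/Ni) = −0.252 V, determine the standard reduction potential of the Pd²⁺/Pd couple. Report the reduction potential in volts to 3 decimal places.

In the reaction as written the Pd²⁺/Pd couple is reduced (cathode) and Ni²⁺/Ni is oxidized (anode), so E°cell = E°(Pd²⁺/Pd) − E°(Ni²⁺/Ni).
E°(Pd²⁺/Pd) = E°cell + E°(anode) = +1.164 + (−0.252) = +0.912 V.

+0.912 V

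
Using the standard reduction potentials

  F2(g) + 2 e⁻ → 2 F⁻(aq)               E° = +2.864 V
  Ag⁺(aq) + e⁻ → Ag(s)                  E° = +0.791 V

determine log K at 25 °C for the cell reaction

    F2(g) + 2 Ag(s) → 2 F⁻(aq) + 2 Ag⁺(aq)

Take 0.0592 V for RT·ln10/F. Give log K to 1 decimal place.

log K = 70.0

The F₂/F⁻ couple is reduced (cathode); E°cell = +2.864 − (+0.791) = +2.073 V with n = 2.
At equilibrium E = 0, so log K = nE°cell / 0.0592 = (2)(+2.073) / 0.0592 = 70.0.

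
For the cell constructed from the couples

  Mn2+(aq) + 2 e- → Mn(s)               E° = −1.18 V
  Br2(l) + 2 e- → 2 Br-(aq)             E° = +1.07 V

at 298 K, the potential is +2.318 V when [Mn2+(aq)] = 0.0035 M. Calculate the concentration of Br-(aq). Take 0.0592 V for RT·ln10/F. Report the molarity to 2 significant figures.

With Br₂/Br⁻ at the cathode and Mn²⁺/Mn at the anode, E°cell = +1.07 − (−1.18) = +2.25 V (n = 2).
Since E = E° − (0.0592/n)·log Q, log Q = n(E° − E)/0.0592 = −2.297.
Balancing electrons gives Br2(l) + Mn(s) → 2 Br-(aq) + Mn2+(aq); thus Q = [Br-(aq)]^2·[Mn2+(aq)].
Isolating [Br-(aq)] in Q = 10^{−2.297} yields log [Br-(aq)] = 0.079, i.e. 1.2 M.

1.2 M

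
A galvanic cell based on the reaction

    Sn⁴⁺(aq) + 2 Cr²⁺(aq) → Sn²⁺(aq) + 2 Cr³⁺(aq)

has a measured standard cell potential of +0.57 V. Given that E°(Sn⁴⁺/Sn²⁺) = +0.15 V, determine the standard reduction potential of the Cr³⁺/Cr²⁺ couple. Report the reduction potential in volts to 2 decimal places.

In the reaction as written the Sn⁴⁺/Sn²⁺ couple is reduced (cathode) and Cr³⁺/Cr²⁺ is oxidized (anode), so E°cell = E°(Sn⁴⁺/Sn²⁺) − E°(Cr³⁺/Cr²⁺).
E°(Cr³⁺/Cr²⁺) = E°(cathode) − E°cell = +0.15 − (+0.57) = −0.42 V.

−0.42 V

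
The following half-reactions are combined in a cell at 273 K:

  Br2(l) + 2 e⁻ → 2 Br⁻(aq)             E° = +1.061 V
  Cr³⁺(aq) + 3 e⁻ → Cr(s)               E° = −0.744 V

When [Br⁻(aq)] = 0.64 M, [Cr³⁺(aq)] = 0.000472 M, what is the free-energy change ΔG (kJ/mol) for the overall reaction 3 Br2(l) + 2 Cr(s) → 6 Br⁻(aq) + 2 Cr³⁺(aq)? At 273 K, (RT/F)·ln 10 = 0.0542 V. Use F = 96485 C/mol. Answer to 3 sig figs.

−1090 kJ/mol

With Br₂/Br⁻ reduced at the cathode, E°cell = +1.061 − (−0.744) = +1.805 V and n = 6.
Q = [Br⁻(aq)]^6·[Cr³⁺(aq)]^2 = 1.53×10^−8, so log Q = −7.815 and E = +1.805 − (0.0542/6)(−7.815) = +1.8756 V.
Finally ΔG = −nFE = −(6)(96485 C/mol)(+1.8756 V) = −1090 kJ/mol.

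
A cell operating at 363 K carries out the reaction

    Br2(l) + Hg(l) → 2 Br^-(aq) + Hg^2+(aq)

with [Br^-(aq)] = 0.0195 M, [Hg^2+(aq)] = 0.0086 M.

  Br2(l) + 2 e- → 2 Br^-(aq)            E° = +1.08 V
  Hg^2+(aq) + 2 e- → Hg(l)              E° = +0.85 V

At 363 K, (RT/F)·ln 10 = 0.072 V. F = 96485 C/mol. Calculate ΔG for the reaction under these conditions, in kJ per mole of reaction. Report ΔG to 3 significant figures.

With Br₂/Br⁻ reduced at the cathode, E°cell = +1.08 − (+0.85) = +0.23 V and n = 2.
Here Q = [Br^-(aq)]^2·[Hg^2+(aq)] = 3.27×10^−6 (log Q = −5.485), giving E = +0.23 − (0.072/2)·(−5.485) = +0.4275 V.
Finally ΔG = −nFE = −(2)(96485 C/mol)(+0.4275 V) = −82.5 kJ/mol.

−82.5 kJ/mol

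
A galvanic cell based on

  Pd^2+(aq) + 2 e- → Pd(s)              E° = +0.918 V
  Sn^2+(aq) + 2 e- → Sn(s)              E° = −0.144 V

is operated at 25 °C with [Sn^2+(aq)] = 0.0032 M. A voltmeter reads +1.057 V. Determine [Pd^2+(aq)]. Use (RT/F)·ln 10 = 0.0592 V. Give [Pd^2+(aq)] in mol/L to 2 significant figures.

The Pd²⁺/Pd couple has the larger reduction potential, so it is the cathode: E°cell = +0.918 − (−0.144) = +1.062 V and n = 2.
Since E = E° − (0.0592/n)·log Q, log Q = n(E° − E)/0.0592 = 0.169.
Balancing electrons gives Pd^2+(aq) + Sn(s) → Pd(s) + Sn^2+(aq); thus Q = [Sn^2+(aq)] / [Pd^2+(aq)].
Substituting the known concentrations and solving, log [Pd^2+(aq)] = −2.664 and [Pd^2+(aq)] = 0.0022 M.

0.0022 M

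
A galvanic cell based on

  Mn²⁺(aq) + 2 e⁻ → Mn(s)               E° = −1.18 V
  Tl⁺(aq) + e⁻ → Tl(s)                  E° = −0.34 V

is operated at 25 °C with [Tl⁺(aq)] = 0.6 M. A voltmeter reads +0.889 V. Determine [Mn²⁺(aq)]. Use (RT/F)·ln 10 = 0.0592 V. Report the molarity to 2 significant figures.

0.0080 M

Tl⁺/Tl is the cathode (higher E°); E°cell = −0.34 − (−1.18) = +0.84 V with n = 2.
Rearranging E = E° − (0.0592/n)·log Q gives log Q = 2(+0.84 − (+0.889))/0.0592 = −1.655.
Balancing electrons gives 2 Tl⁺(aq) + Mn(s) → 2 Tl(s) + Mn²⁺(aq); thus Q = [Mn²⁺(aq)] / [Tl⁺(aq)]^2.
Substituting the known concentrations and solving, log [Mn²⁺(aq)] = −2.099 and [Mn²⁺(aq)] = 0.0080 M.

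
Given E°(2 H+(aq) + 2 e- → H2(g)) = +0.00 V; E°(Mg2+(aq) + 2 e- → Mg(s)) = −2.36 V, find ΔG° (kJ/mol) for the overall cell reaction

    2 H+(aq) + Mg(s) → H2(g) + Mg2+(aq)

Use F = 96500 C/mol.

In the reaction as written H+(aq) is reduced, so the 2H⁺/H₂ couple is the cathode and Mg²⁺/Mg is the anode.
E°cell = +0.00 − (−2.36) = +2.36 V; balancing electrons gives n = 2.
ΔG° = −nFE°cell = −(2)(96500)(+2.36) J/mol = −455 kJ/mol.

−455 kJ/mol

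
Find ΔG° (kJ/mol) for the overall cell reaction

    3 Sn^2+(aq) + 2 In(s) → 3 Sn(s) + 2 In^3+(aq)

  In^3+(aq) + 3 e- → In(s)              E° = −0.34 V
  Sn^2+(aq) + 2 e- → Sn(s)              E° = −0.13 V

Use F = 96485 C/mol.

In the reaction as written Sn^2+(aq) is reduced, so the Sn²⁺/Sn couple is the cathode and In³⁺/In is the anode.
E°cell = −0.13 − (−0.34) = +0.21 V; balancing electrons gives n = 6.
ΔG° = −nFE°cell = −(6)(96485)(+0.21) J/mol = −122 kJ/mol.

−122 kJ/mol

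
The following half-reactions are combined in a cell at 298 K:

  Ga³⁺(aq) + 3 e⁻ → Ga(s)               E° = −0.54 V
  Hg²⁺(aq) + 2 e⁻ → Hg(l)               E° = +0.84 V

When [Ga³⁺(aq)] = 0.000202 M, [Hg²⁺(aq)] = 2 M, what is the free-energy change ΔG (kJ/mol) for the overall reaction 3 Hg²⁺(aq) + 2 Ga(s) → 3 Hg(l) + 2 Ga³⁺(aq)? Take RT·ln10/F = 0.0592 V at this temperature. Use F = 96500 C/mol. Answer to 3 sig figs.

The standard cell potential is +0.84 − (−0.54) = +1.38 V, with n = 6 electrons in the balanced equation.
The reaction quotient is [Ga³⁺(aq)]^2 / [Hg²⁺(aq)]^3 = 5.1×10^−9; by Nernst, E = +1.38 − (0.0592/6)(−8.292) = +1.4618 V.
Finally ΔG = −nFE = −(6)(96500 C/mol)(+1.4618 V) = −846 kJ/mol.

−846 kJ/mol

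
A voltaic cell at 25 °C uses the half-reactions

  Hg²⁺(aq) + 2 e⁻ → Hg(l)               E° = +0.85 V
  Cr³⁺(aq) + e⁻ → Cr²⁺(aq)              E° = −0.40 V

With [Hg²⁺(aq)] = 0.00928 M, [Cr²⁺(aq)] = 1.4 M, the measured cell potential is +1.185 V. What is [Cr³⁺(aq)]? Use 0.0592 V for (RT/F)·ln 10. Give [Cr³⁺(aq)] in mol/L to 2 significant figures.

1.7 M

With Hg²⁺/Hg at the cathode and Cr³⁺/Cr²⁺ at the anode, E°cell = +0.85 − (−0.40) = +1.25 V (n = 2).
Rearranging E = E° − (0.0592/n)·log Q gives log Q = 2(+1.25 − (+1.185))/0.0592 = 2.196.
For Hg²⁺(aq) + 2 Cr²⁺(aq) → Hg(l) + 2 Cr³⁺(aq), the reaction quotient is Q = [Cr³⁺(aq)]^2 / ([Hg²⁺(aq)]·[Cr²⁺(aq)]^2).
Isolating [Cr³⁺(aq)] in Q = 10^{2.196} yields log [Cr³⁺(aq)] = 0.228, i.e. 1.7 M.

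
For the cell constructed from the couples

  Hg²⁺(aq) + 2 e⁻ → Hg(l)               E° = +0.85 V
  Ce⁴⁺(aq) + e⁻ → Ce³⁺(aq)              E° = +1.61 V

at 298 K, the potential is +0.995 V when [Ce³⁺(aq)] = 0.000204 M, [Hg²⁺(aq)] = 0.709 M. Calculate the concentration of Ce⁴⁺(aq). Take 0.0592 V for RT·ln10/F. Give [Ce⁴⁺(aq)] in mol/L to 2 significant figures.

Ce⁴⁺/Ce³⁺ is the cathode (higher E°); E°cell = +1.61 − (+0.85) = +0.76 V with n = 2.
Since E = E° − (0.0592/n)·log Q, log Q = n(E° − E)/0.0592 = −7.939.
The balanced reaction is 2 Ce⁴⁺(aq) + Hg(l) → 2 Ce³⁺(aq) + Hg²⁺(aq), so Q = ([Ce³⁺(aq)]^2·[Hg²⁺(aq)]) / [Ce⁴⁺(aq)]^2.
Isolating [Ce⁴⁺(aq)] in Q = 10^{−7.939} yields log [Ce⁴⁺(aq)] = 0.204, i.e. 1.6 M.

1.6 M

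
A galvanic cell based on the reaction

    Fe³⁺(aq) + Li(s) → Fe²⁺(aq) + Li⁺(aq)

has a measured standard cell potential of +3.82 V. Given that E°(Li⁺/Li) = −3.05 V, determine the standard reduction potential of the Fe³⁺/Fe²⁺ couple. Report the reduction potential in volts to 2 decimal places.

In the reaction as written the Fe³⁺/Fe²⁺ couple is reduced (cathode) and Li⁺/Li is oxidized (anode), so E°cell = E°(Fe³⁺/Fe²⁺) − E°(Li⁺/Li).
E°(Fe³⁺/Fe²⁺) = E°cell + E°(anode) = +3.82 + (−3.05) = +0.77 V.

+0.77 V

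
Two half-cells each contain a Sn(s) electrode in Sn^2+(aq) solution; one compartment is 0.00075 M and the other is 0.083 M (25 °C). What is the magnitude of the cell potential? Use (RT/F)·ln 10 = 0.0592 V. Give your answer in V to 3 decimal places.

For a concentration cell E°cell = 0, since both electrodes use the same couple.
The compartment with the higher Sn^2+(aq) concentration (0.083 M) acts as the cathode; ions are reduced there and produced at the dilute (0.00075 M) anode.
With n = 2, Ecell = −(0.0592/2)·log([dilute]/[conc]) = −(0.0592/2)·log(0.00075/0.083) = +0.061 V.

0.061 V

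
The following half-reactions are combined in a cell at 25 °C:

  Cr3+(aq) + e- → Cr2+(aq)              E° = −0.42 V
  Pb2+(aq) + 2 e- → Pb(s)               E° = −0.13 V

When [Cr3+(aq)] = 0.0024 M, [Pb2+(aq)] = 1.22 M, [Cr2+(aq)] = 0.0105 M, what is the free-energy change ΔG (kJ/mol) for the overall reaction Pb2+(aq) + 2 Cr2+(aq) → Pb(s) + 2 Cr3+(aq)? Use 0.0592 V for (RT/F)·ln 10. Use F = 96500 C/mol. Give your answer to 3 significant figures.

With Pb²⁺/Pb reduced at the cathode, E°cell = −0.13 − (−0.42) = +0.29 V and n = 2.
Q = [Cr3+(aq)]^2 / ([Pb2+(aq)]·[Cr2+(aq)]^2) = 0.0428, so log Q = −1.368 and E = +0.29 − (0.0592/2)(−1.368) = +0.3305 V.
Finally ΔG = −nFE = −(2)(96500 C/mol)(+0.3305 V) = −63.8 kJ/mol.

−63.8 kJ/mol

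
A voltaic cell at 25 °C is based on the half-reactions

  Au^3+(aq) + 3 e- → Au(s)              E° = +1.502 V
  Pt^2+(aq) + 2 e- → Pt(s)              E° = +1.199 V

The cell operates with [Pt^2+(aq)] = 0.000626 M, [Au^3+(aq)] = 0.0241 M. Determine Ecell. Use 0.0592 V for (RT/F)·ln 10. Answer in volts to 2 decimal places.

Au³⁺/Au is reduced (cathode, E° = +1.502 V) and Pt²⁺/Pt is oxidized (anode).
E°cell = +1.502 − (+1.199) = +0.303 V, with n = 6 electrons transferred.
For the overall reaction 2 Au^3+(aq) + 3 Pt(s) → 2 Au(s) + 3 Pt^2+(aq), Q = [Pt^2+(aq)]^3 / [Au^3+(aq)]^2 = 4.22×10^−7, giving log Q = −6.374.
By the Nernst equation, E = +0.303 − (0.0592/6)·(−6.374) = +0.37 V.

+0.37 V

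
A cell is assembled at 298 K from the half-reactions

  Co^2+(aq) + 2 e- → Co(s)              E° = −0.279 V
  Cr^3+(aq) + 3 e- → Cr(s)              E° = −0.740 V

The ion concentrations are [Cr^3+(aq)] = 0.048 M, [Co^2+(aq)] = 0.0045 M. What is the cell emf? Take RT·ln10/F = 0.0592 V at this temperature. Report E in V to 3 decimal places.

+0.418 V

Since E°(Co²⁺/Co) > E°(Cr³⁺/Cr), Co²⁺/Co serves as the cathode.
E°cell = E°cat − E°an = −0.279 − (−0.740) = +0.461 V; n = 6.
Balancing gives 3 Co^2+(aq) + 2 Cr(s) → 3 Co(s) + 2 Cr^3+(aq); hence Q = [Cr^3+(aq)]^2 / [Co^2+(aq)]^3 = 2.53×10^4 (log Q = 4.403).
Applying E = E° − (RT ln10/nF)·log Q gives +0.461 − (0.0592/6)(4.403) = +0.418 V.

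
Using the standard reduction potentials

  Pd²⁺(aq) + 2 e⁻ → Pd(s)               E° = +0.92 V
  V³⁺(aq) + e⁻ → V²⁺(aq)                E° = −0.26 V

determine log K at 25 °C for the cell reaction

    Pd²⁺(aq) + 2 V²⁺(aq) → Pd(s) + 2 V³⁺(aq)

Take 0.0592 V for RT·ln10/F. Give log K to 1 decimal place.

The Pd²⁺/Pd couple is reduced (cathode); E°cell = +0.92 − (−0.26) = +1.18 V with n = 2.
At equilibrium E = 0, so log K = nE°cell / 0.0592 = (2)(+1.18) / 0.0592 = 39.9.

log K = 39.9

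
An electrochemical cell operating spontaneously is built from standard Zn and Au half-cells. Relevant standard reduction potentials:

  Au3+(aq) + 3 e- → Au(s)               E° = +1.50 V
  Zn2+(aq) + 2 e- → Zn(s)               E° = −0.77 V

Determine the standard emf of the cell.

+2.27 V

Of the two couples in this cell, the one with the more positive reduction potential is reduced at the cathode: here that is Au³⁺/Au (+1.50 V); Zn²⁺/Zn (−0.77 V) is the anode.
E°cell = E°(cathode) − E°(anode) = +1.50 − (−0.77) = +2.27 V.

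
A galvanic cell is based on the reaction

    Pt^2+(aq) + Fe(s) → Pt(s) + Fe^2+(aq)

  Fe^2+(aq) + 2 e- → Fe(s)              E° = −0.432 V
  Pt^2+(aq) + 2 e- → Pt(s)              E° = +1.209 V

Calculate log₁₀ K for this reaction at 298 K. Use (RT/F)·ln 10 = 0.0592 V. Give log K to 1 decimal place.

The Pt²⁺/Pt couple is reduced (cathode); E°cell = +1.209 − (−0.432) = +1.641 V with n = 2.
At equilibrium E = 0, so log K = nE°cell / 0.0592 = (2)(+1.641) / 0.0592 = 55.4.

log K = 55.4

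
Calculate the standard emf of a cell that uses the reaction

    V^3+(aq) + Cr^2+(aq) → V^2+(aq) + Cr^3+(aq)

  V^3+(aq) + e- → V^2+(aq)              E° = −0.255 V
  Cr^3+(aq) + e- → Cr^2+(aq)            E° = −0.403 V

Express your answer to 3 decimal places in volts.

In the reaction as written, V^3+(aq) is reduced (cathode) and Cr^3+(aq) is produced by oxidation at the anode.
E°cell = E°(cathode) − E°(anode) = −0.255 − (−0.403) = +0.148 V.

+0.148 V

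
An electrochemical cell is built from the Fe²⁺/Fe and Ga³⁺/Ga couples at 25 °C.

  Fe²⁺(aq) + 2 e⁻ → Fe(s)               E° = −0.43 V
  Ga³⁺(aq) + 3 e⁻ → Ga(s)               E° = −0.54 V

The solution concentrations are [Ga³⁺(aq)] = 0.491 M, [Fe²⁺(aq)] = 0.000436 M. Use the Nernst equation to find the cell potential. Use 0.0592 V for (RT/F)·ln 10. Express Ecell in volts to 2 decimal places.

+0.02 V

The Fe²⁺/Fe couple has the more positive E°, so it is the cathode; Ga³⁺/Ga is the anode.
E°cell = E°cat − E°an = −0.43 − (−0.54) = +0.11 V; n = 6.
Balancing gives 3 Fe²⁺(aq) + 2 Ga(s) → 3 Fe(s) + 2 Ga³⁺(aq); hence Q = [Ga³⁺(aq)]^2 / [Fe²⁺(aq)]^3 = 2.91×10^9 (log Q = 9.464).
E = E° − (0.0592/n)·log Q = +0.11 − (0.0592/6)(9.464) = +0.02 V.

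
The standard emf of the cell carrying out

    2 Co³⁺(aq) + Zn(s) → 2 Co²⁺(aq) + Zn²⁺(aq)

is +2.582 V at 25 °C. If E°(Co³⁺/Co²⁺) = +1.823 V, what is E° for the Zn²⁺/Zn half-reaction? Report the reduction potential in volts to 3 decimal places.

In the reaction as written the Co³⁺/Co²⁺ couple is reduced (cathode) and Zn²⁺/Zn is oxidized (anode), so E°cell = E°(Co³⁺/Co²⁺) − E°(Zn²⁺/Zn).
E°(Zn²⁺/Zn) = E°(cathode) − E°cell = +1.823 − (+2.582) = −0.759 V.

−0.759 V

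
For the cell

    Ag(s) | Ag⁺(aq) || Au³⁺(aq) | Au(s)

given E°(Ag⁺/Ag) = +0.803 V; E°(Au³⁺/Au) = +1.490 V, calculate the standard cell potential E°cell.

+0.687 V

By convention the left-hand electrode in cell notation is the anode (oxidation) and the right-hand electrode is the cathode (reduction).
E°cell = E°(right) − E°(left) = +1.490 − (+0.803) = +0.687 V.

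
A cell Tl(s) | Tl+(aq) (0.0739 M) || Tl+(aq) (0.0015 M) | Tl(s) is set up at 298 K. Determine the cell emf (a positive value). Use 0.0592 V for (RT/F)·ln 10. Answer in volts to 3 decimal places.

For a concentration cell E°cell = 0, since both electrodes use the same couple.
The compartment with the higher Tl+(aq) concentration (0.0739 M) acts as the cathode; ions are reduced there and produced at the dilute (0.0015 M) anode.
With n = 1, Ecell = −(0.0592/1)·log([dilute]/[conc]) = −(0.0592/1)·log(0.0015/0.0739) = +0.100 V.

0.100 V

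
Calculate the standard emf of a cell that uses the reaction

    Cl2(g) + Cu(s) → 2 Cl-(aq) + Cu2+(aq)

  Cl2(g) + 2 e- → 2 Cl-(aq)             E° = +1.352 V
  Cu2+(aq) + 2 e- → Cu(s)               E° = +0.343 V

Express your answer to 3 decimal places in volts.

Cl2(g) gains electrons, so the Cl₂/Cl⁻ couple is the cathode; the Cu²⁺/Cu couple is the anode.
E°cell = E°(cathode) − E°(anode) = +1.352 − (+0.343) = +1.009 V.

+1.009 V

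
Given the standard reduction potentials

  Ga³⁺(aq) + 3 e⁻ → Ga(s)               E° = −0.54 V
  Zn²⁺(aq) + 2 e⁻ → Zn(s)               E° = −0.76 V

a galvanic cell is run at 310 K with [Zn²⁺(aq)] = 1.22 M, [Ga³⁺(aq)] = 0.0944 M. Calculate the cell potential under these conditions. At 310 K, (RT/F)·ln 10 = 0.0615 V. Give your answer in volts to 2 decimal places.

+0.20 V

The Ga³⁺/Ga couple has the more positive E°, so it is the cathode; Zn²⁺/Zn is the anode.
The standard potential is −0.54 − (−0.76) = +0.22 V and the balanced reaction transfers n = 6 electrons.
The balanced reaction is 2 Ga³⁺(aq) + 3 Zn(s) → 2 Ga(s) + 3 Zn²⁺(aq), so Q = [Zn²⁺(aq)]^3 / [Ga³⁺(aq)]^2 = 204 and log Q = 2.309.
By the Nernst equation, E = +0.22 − (0.0615/6)·(2.309) = +0.20 V.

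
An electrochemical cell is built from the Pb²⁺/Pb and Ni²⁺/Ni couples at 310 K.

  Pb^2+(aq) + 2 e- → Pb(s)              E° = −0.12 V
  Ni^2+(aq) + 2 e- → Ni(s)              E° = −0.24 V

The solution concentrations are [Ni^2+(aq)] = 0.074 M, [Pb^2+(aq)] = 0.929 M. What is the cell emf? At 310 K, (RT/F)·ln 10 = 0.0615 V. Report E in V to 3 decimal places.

Pb²⁺/Pb is reduced (cathode, E° = −0.12 V) and Ni²⁺/Ni is oxidized (anode).
E°cell = −0.12 − (−0.24) = +0.12 V, with n = 2 electrons transferred.
For the overall reaction Pb^2+(aq) + Ni(s) → Pb(s) + Ni^2+(aq), Q = [Ni^2+(aq)] / [Pb^2+(aq)] = 0.0797, giving log Q = −1.099.
By the Nernst equation, E = +0.12 − (0.0615/2)·(−1.099) = +0.154 V.

+0.154 V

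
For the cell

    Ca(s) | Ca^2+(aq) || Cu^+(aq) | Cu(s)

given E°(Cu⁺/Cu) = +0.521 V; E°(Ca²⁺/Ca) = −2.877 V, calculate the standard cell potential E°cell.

+3.398 V

By convention the left-hand electrode in cell notation is the anode (oxidation) and the right-hand electrode is the cathode (reduction).
E°cell = E°(right) − E°(left) = +0.521 − (−2.877) = +3.398 V.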